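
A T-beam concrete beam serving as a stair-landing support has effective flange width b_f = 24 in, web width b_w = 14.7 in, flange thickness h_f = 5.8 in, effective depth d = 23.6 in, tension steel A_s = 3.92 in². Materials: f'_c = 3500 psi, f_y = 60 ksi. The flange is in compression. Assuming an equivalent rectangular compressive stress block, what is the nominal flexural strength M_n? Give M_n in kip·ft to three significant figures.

M_n ≈ 430 kip·ft

Tension: T = A_s f_y = 3.92 × 60 = 235.2 kips.
Try a within the flange: a = T/(0.85 f'_c b_f) = 235.2/(0.85 × 3.5 × 24) = 3.294 in.
Since a = 3.294 ≤ h_f = 5.8 in, the stress block lies entirely in the flange; analyse as a rectangular beam of width b_f.
M_n = T(d − a/2) = 235.2 × (23.6 − 1.647) = 5163.3 kip·in.
M_n = 5163.3/12 = 430.28 kip·ft.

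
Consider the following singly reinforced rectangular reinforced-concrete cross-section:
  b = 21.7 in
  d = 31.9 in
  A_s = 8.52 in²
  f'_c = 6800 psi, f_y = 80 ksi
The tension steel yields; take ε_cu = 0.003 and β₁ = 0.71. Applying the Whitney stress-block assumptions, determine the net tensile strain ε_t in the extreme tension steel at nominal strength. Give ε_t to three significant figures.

a = A_s f_y/(0.85 f'_c b) = 5.434 in.
β₁ = 0.71, so c = a/β₁ = 5.434/0.71 = 7.654 in.
From the linear strain diagram with ε_cu = 0.003: ε_t = 0.003 (d − c)/c = 0.003 × (31.9 − 7.654)/7.654 = 0.00950.
Since ε_t ≥ 0.005, the section is tension-controlled.

ε_t ≈ 0.00950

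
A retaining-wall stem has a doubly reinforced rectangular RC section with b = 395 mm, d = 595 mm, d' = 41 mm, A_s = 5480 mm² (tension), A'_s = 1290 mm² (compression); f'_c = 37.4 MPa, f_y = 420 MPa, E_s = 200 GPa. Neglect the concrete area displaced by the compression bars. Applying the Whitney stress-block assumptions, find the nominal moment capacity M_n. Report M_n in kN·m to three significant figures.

Assume both tension and compression steel yield.
Net tension couple steel: A_s − A'_s = 4190 mm².
a = (A_s − A'_s) f_y / (0.85 f'_c b) = 1759800/(0.85 × 37.4 × 395) = 140.14 mm.
c = a/β₁ = 140.14/0.783 = 178.98 mm; ε'_s = 0.003(c − d')/c = 0.0023 ≥ f_y/E_s = 0.0021, so compression steel does yield.
M_n = (A_s − A'_s) f_y (d − a/2) + A'_s f_y (d − d') = [1759800 × (595 − 70.07) + 541800 × (595 − 41)] × 10⁻⁶ = 923.77 + 300.16 = 1223.93 kN·m.

M_n ≈ 1220 kN·m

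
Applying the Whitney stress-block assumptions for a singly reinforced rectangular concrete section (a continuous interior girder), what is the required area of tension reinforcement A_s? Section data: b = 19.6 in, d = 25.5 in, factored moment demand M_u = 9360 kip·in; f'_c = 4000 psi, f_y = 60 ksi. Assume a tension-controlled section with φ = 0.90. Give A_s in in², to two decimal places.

M_n = M_u/φ = 9360/0.90 = 10400 kip·in.
From M_n = 0.85 f'_c a b (d − a/2):
a = d − √(d² − 2M_n/(0.85 f'_c b)) = 25.5 − √(25.5² − 2 × 10400/(0.85 × 4 × 19.6)) = 7.112 in.
A_s = 0.85 f'_c a b / f_y = 0.85 × 4 × 7.112 × 19.6 / 60 = 7.899 in².

A_s ≈ 7.90 in²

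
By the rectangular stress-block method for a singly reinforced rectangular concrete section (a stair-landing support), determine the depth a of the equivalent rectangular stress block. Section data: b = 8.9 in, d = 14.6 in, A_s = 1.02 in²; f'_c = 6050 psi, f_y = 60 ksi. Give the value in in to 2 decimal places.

a ≈ 1.34 in

T = A_s f_y = 1.02 × 60 = 61.2 kips.
a = T/(0.85 f'_c b) = 61.2/(0.85 × 6.05 × 8.9) = 1.34 in.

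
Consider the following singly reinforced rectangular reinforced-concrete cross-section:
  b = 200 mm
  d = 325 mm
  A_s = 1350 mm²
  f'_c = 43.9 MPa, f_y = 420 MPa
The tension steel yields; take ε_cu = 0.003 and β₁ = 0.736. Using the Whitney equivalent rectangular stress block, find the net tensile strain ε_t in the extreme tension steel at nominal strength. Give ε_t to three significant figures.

a = A_s f_y/(0.85 f'_c b) = 75.97 mm.
β₁ = 0.736, so c = a/β₁ = 75.97/0.736 = 103.22 mm.
From the linear strain diagram with ε_cu = 0.003: ε_t = 0.003 (d − c)/c = 0.003 × (325 − 103.22)/103.22 = 0.00645.
Since ε_t ≥ 0.005, the section is tension-controlled.

ε_t ≈ 0.00645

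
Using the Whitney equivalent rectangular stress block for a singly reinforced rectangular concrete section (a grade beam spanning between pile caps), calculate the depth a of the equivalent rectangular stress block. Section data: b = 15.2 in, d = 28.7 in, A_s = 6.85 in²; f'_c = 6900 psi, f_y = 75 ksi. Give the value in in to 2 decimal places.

a ≈ 5.76 in

T = A_s f_y = 6.85 × 75 = 513.75 kips.
a = T/(0.85 f'_c b) = 513.75/(0.85 × 6.9 × 15.2) = 5.76 in.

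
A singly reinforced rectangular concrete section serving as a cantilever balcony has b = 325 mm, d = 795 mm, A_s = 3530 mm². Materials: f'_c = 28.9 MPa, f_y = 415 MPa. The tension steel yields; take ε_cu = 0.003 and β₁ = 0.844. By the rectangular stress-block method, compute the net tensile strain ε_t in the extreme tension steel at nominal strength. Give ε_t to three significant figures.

a = A_s f_y/(0.85 f'_c b) = 183.49 mm.
β₁ = 0.844, so c = a/β₁ = 183.49/0.844 = 217.41 mm.
From the linear strain diagram with ε_cu = 0.003: ε_t = 0.003 (d − c)/c = 0.003 × (795 − 217.41)/217.41 = 0.00797.
Since ε_t ≥ 0.005, the section is tension-controlled.

ε_t ≈ 0.00797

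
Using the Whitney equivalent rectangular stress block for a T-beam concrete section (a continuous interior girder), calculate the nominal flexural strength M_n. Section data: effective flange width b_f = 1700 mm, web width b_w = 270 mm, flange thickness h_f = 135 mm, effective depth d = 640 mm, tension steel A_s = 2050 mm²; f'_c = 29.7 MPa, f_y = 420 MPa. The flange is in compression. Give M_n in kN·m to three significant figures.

Tension: T = A_s f_y = 2050 × 420 = 861000 N.
Try a within the flange: a = T/(0.85 f'_c b_f) = 861000/(0.85 × 29.7 × 1700) = 20.06 mm.
Since a = 20.06 ≤ h_f = 135 mm, the stress block lies entirely in the flange; analyse as a rectangular beam of width b_f.
M_n = T(d − a/2) = 861000 × (640 − 10.03) = 542.40 × 10⁶ N·mm.
M_n = 542.40 kN·m.

M_n ≈ 542 kN·m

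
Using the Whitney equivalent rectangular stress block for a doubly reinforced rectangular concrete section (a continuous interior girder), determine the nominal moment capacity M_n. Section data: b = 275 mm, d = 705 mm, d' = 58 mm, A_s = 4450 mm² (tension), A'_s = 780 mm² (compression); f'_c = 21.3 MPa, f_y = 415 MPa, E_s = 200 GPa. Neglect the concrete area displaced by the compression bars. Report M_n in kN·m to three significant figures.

M_n ≈ 1050 kN·m

Assume both tension and compression steel yield.
Net tension couple steel: A_s − A'_s = 3670 mm².
a = (A_s − A'_s) f_y / (0.85 f'_c b) = 1523050/(0.85 × 21.3 × 275) = 305.90 mm.
c = a/β₁ = 305.90/0.85 = 359.88 mm; ε'_s = 0.003(c − d')/c = 0.0025 ≥ f_y/E_s = 0.0021, so compression steel does yield.
M_n = (A_s − A'_s) f_y (d − a/2) + A'_s f_y (d − d') = [1523050 × (705 − 152.95) + 323700 × (705 − 58)] × 10⁻⁶ = 840.80 + 209.43 = 1050.23 kN·m.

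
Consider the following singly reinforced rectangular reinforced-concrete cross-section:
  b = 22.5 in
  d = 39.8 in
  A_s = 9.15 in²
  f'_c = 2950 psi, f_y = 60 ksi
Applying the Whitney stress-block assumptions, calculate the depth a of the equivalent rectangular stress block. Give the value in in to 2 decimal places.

a ≈ 9.73 in

T = A_s f_y = 9.15 × 60 = 549 kips.
a = T/(0.85 f'_c b) = 549/(0.85 × 2.95 × 22.5) = 9.73 in.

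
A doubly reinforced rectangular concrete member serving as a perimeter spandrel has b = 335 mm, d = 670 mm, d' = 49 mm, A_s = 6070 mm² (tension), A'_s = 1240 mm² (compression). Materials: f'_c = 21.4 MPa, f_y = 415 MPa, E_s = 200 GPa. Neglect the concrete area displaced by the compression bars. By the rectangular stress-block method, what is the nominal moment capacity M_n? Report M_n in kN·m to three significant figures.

M_n ≈ 1330 kN·m

Assume both tension and compression steel yield.
Net tension couple steel: A_s − A'_s = 4830 mm².
a = (A_s − A'_s) f_y / (0.85 f'_c b) = 2004450/(0.85 × 21.4 × 335) = 328.94 mm.
c = a/β₁ = 328.94/0.85 = 386.99 mm; ε'_s = 0.003(c − d')/c = 0.0026 ≥ f_y/E_s = 0.0021, so compression steel does yield.
M_n = (A_s − A'_s) f_y (d − a/2) + A'_s f_y (d − d') = [2004450 × (670 − 164.47) + 514600 × (670 − 49)] × 10⁻⁶ = 1013.31 + 319.57 = 1332.88 kN·m.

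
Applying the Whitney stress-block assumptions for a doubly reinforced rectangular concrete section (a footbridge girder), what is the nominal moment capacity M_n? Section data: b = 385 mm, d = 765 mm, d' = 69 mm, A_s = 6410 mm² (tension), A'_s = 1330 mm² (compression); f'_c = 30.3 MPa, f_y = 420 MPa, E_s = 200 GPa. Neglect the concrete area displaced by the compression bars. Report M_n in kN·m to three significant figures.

Assume both tension and compression steel yield.
Net tension couple steel: A_s − A'_s = 5080 mm².
a = (A_s − A'_s) f_y / (0.85 f'_c b) = 2133600/(0.85 × 30.3 × 385) = 215.17 mm.
c = a/β₁ = 215.17/0.834 = 258.00 mm; ε'_s = 0.003(c − d')/c = 0.0022 ≥ f_y/E_s = 0.0021, so compression steel does yield.
M_n = (A_s − A'_s) f_y (d − a/2) + A'_s f_y (d − d') = [2133600 × (765 − 107.585) + 558600 × (765 − 69)] × 10⁻⁶ = 1402.66 + 388.79 = 1791.45 kN·m.

M_n ≈ 1790 kN·m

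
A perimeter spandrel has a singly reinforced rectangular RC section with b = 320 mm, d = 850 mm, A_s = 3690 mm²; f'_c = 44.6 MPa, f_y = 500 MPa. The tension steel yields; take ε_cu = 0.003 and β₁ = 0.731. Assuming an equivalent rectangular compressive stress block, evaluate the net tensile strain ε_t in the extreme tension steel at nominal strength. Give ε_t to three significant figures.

a = A_s f_y/(0.85 f'_c b) = 152.09 mm.
β₁ = 0.731, so c = a/β₁ = 152.09/0.731 = 208.06 mm.
From the linear strain diagram with ε_cu = 0.003: ε_t = 0.003 (d − c)/c = 0.003 × (850 − 208.06)/208.06 = 0.00926.
Since ε_t ≥ 0.005, the section is tension-controlled.

ε_t ≈ 0.00926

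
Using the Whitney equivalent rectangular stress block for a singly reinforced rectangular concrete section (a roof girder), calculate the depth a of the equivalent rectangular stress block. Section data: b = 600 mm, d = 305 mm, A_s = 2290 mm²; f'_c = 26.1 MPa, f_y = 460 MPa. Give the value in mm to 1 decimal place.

a ≈ 79.1 mm

T = A_s f_y = 2290 × 460 = 1053400 N = 1053.4 kN.
Setting C = 0.85 f'_c a b equal to T: a = 1053400/(0.85 × 26.1 × 600) = 79.1 mm.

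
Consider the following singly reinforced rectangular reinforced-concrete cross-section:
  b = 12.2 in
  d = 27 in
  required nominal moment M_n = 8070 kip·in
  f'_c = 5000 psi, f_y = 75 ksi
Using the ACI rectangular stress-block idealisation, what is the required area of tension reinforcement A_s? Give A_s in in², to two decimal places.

From M_n = 0.85 f'_c a b (d − a/2):
a = d − √(d² − 2M_n/(0.85 f'_c b)) = 27 − √(27² − 2 × 8070/(0.85 × 5 × 12.2)) = 6.562 in.
A_s = 0.85 f'_c a b / f_y = 0.85 × 5 × 6.562 × 12.2 / 75 = 4.537 in².

A_s ≈ 4.54 in²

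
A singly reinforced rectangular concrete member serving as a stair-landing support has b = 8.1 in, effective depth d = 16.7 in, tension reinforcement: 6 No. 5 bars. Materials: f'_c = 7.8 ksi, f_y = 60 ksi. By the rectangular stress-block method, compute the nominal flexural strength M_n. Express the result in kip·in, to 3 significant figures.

M_n ≈ 1750 kip·in

A_s = 6 × 0.31 = 1.86 in².
T = A_s f_y = 1.86 × 60 = 111.6 kips.
a = T/(0.85 f'_c b) = 111.6/(0.85 × 7.8 × 8.1) = 2.078 in.
M_n = T(d − a/2) = 111.6 × (16.7 − 1.039) = 1747.8 kip·in.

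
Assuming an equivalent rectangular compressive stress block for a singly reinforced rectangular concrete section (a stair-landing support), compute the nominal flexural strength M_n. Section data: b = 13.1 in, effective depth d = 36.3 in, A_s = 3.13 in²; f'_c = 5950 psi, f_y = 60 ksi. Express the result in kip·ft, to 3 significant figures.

T = A_s f_y = 3.13 × 60 = 187.8 kips.
a = T/(0.85 f'_c b) = 187.8/(0.85 × 5.95 × 13.1) = 2.835 in.
M_n = T(d − a/2) = 187.8 × (36.3 − 1.4175) = 6550.9 kip·in = 6550.9/12 = 545.91 kip·ft.

M_n ≈ 546 kip·ft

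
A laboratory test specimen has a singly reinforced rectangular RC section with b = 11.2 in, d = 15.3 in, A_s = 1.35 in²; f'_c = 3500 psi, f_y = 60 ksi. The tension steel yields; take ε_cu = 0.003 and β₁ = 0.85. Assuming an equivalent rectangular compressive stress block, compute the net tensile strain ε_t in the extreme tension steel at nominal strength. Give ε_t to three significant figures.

ε_t ≈ 0.0130

a = A_s f_y/(0.85 f'_c b) = 2.431 in.
β₁ = 0.85, so c = a/β₁ = 2.431/0.85 = 2.860 in.
From the linear strain diagram with ε_cu = 0.003: ε_t = 0.003 (d − c)/c = 0.003 × (15.3 − 2.860)/2.860 = 0.0130.
Since ε_t ≥ 0.005, the section is tension-controlled.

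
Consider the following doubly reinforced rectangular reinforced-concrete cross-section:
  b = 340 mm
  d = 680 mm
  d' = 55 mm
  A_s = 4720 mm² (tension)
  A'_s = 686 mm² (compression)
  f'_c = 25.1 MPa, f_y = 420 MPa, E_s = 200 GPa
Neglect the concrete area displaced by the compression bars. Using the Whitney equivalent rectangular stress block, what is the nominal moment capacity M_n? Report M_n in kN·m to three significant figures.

M_n ≈ 1130 kN·m

Assume both tension and compression steel yield.
Net tension couple steel: A_s − A'_s = 4034 mm².
a = (A_s − A'_s) f_y / (0.85 f'_c b) = 1694280/(0.85 × 25.1 × 340) = 233.57 mm.
c = a/β₁ = 233.57/0.85 = 274.79 mm; ε'_s = 0.003(c − d')/c = 0.0024 ≥ f_y/E_s = 0.0021, so compression steel does yield.
M_n = (A_s − A'_s) f_y (d − a/2) + A'_s f_y (d − d') = [1694280 × (680 − 116.785) + 288120 × (680 − 55)] × 10⁻⁶ = 954.24 + 180.08 = 1134.32 kN·m.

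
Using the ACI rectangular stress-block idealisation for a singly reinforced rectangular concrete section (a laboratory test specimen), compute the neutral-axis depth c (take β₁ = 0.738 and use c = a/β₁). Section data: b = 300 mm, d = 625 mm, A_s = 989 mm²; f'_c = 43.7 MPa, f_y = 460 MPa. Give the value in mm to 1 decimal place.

c ≈ 55.3 mm

T = A_s f_y = 989 × 460 = 454940 N = 454.94 kN.
Setting C = 0.85 f'_c a b equal to T: a = 454940/(0.85 × 43.7 × 300) = 40.826 mm.
With β₁ = 0.738, c = a/β₁ = 40.826/0.738 = 55.3 mm.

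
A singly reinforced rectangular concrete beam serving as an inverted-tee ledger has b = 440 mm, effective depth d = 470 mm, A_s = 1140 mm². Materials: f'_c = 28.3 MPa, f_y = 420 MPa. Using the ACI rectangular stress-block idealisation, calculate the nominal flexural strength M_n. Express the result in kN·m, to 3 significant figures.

M_n ≈ 214 kN·m

T = A_s f_y = 1140 × 420 = 478800 N = 478.8 kN.
From C = T: a = T/(0.85 f'_c b) = 478800/(0.85 × 28.3 × 440) = 45.24 mm.
M_n = T(d − a/2) = 478.8 kN × (470 − 22.62) mm = 214.21 kN·m.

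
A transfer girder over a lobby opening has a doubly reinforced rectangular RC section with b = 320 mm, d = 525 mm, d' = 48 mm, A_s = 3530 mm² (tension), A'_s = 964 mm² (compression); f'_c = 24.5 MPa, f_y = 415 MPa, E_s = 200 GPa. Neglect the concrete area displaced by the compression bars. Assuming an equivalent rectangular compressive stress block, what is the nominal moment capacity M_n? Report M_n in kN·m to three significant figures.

M_n ≈ 665 kN·m

Assume both tension and compression steel yield.
Net tension couple steel: A_s − A'_s = 2566 mm².
a = (A_s − A'_s) f_y / (0.85 f'_c b) = 1064890/(0.85 × 24.5 × 320) = 159.80 mm.
c = a/β₁ = 159.80/0.85 = 188.00 mm; ε'_s = 0.003(c − d')/c = 0.0022 ≥ f_y/E_s = 0.0021, so compression steel does yield.
M_n = (A_s − A'_s) f_y (d − a/2) + A'_s f_y (d − d') = [1064890 × (525 − 79.9) + 400060 × (525 − 48)] × 10⁻⁶ = 473.98 + 190.83 = 664.81 kN·m.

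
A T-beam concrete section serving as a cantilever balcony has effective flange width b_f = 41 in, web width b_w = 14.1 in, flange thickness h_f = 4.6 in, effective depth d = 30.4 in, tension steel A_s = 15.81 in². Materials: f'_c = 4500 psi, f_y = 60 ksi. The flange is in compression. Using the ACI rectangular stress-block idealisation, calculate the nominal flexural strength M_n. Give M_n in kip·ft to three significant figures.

M_n ≈ 2140 kip·ft

Tension: T = A_s f_y = 15.81 × 60 = 948.6 kips.
Try a within the flange: a = T/(0.85 f'_c b_f) = 948.6/(0.85 × 4.5 × 41) = 6.049 in.
a = 6.049 > h_f = 4.6 in: the block extends into the web. Split into flange-overhang and web parts.
C_f = 0.85 f'_c (b_f − b_w) h_f = 0.85 × 4.5 × (41 − 14.1) × 4.6 = 473.3 kips.
Remaining web compression depth: a_w = (T − C_f)/(0.85 f'_c b_w) = (948.6 − 473.3)/(0.85 × 4.5 × 14.1) = 8.813 in.
M_n = C_f(d − h_f/2) + (T − C_f)(d − a_w/2) = 473.3 × (30.4 − 2.3) + 475.3 × (30.4 − 4.4065) = 13299.7 + 12354.7 = 25654.4 kip·in.
M_n = 25654.4/12 = 2137.87 kip·ft.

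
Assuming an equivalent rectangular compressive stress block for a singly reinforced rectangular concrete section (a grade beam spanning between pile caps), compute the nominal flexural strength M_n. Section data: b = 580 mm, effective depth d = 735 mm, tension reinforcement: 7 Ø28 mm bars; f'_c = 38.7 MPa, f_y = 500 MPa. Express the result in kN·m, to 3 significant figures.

A_s = 7 × 616 = 4312 mm².
T = A_s f_y = 4312 × 500 = 2156000 N = 2156 kN.
From C = T: a = T/(0.85 f'_c b) = 2156000/(0.85 × 38.7 × 580) = 113.00 mm.
M_n = T(d − a/2) = 2156 kN × (735 − 56.5) mm = 1462.85 kN·m.

M_n ≈ 1460 kN·m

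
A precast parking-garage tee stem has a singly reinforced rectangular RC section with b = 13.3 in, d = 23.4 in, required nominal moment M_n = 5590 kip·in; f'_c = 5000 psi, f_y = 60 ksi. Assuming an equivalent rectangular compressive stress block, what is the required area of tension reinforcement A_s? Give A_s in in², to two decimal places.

From M_n = 0.85 f'_c a b (d − a/2):
a = d − √(d² − 2M_n/(0.85 f'_c b)) = 23.4 − √(23.4² − 2 × 5590/(0.85 × 5 × 13.3)) = 4.698 in.
A_s = 0.85 f'_c a b / f_y = 0.85 × 5 × 4.698 × 13.3 / 60 = 4.426 in².

A_s ≈ 4.43 in²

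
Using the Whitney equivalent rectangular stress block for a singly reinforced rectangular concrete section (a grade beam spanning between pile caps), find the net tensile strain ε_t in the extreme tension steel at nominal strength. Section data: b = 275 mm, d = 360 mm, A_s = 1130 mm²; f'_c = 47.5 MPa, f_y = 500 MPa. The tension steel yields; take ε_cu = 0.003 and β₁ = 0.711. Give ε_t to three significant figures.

a = A_s f_y/(0.85 f'_c b) = 50.89 mm.
β₁ = 0.711, so c = a/β₁ = 50.89/0.711 = 71.58 mm.
From the linear strain diagram with ε_cu = 0.003: ε_t = 0.003 (d − c)/c = 0.003 × (360 − 71.58)/71.58 = 0.0121.
Since ε_t ≥ 0.005, the section is tension-controlled.

ε_t ≈ 0.0121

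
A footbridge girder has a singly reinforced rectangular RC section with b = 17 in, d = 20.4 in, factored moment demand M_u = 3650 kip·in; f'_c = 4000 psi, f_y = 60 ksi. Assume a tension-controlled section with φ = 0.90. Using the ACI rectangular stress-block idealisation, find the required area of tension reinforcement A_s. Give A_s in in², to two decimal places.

A_s ≈ 3.65 in²

M_n = M_u/φ = 3650/0.90 = 4055.56 kip·in.
From M_n = 0.85 f'_c a b (d − a/2):
a = d − √(d² − 2M_n/(0.85 f'_c b)) = 20.4 − √(20.4² − 2 × 4055.56/(0.85 × 4 × 17)) = 3.792 in.
A_s = 0.85 f'_c a b / f_y = 0.85 × 4 × 3.792 × 17 / 60 = 3.653 in².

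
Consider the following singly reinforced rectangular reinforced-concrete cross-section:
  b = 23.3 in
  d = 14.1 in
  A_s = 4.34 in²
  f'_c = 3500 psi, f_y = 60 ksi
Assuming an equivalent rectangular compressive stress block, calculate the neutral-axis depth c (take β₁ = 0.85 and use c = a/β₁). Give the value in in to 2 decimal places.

T = A_s f_y = 4.34 × 60 = 260.4 kips.
a = T/(0.85 f'_c b) = 260.4/(0.85 × 3.5 × 23.3) = 3.7566 in.
With β₁ = 0.85, c = a/β₁ = 3.7566/0.85 = 4.42 in.

c ≈ 4.42 in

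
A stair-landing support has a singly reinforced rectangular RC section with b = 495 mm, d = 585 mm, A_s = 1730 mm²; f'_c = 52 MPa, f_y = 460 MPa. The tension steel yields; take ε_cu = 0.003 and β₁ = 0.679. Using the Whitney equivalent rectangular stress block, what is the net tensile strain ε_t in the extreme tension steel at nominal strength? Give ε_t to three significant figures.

ε_t ≈ 0.0298

a = A_s f_y/(0.85 f'_c b) = 36.37 mm.
β₁ = 0.679, so c = a/β₁ = 36.37/0.679 = 53.56 mm.
From the linear strain diagram with ε_cu = 0.003: ε_t = 0.003 (d − c)/c = 0.003 × (585 − 53.56)/53.56 = 0.0298.
Since ε_t ≥ 0.005, the section is tension-controlled.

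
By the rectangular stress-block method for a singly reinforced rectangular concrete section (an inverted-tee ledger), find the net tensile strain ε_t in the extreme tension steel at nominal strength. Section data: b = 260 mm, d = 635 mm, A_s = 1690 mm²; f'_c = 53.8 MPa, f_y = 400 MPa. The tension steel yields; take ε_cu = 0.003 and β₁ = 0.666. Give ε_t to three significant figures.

ε_t ≈ 0.0193

a = A_s f_y/(0.85 f'_c b) = 56.86 mm.
β₁ = 0.666, so c = a/β₁ = 56.86/0.666 = 85.38 mm.
From the linear strain diagram with ε_cu = 0.003: ε_t = 0.003 (d − c)/c = 0.003 × (635 − 85.38)/85.38 = 0.0193.
Since ε_t ≥ 0.005, the section is tension-controlled.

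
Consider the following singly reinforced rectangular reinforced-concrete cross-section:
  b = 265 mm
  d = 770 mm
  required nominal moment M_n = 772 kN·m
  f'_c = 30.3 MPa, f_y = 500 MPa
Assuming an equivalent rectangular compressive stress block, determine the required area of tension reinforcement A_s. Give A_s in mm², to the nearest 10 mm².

With M_n = 0.85 f'_c a b (d − a/2), solve the quadratic for a:
a = d − √(d² − 2M_n/(0.85 f'_c b)) = 770 − √(770² − 2 × 772×10⁶/(0.85 × 30.3 × 265)) = 164.46 mm.
A_s = 0.85 f'_c a b / f_y = 0.85 × 30.3 × 164.46 × 265 / 500 = 2244.9 mm².

A_s ≈ 2240 mm²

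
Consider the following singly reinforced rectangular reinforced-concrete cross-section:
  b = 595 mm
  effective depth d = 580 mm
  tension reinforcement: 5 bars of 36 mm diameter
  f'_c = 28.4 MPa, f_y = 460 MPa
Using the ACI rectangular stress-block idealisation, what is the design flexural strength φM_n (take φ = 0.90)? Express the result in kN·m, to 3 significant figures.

A_s = 5 × 1018 = 5090 mm².
T = A_s f_y = 5090 × 460 = 2341400 N = 2341.4 kN.
From C = T: a = T/(0.85 f'_c b) = 2341400/(0.85 × 28.4 × 595) = 163.01 mm.
M_n = T(d − a/2) = 2341.4 kN × (580 − 81.505) mm = 1167.18 kN·m.
φM_n = 0.90 × 1167.18 = 1050.46 kN·m.

φM_n ≈ 1050 kN·m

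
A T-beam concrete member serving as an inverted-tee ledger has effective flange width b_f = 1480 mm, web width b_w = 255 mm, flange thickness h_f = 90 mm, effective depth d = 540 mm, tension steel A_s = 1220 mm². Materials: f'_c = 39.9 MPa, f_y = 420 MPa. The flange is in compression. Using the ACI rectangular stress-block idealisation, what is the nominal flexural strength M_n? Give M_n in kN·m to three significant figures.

Tension: T = A_s f_y = 1220 × 420 = 512400 N.
Try a within the flange: a = T/(0.85 f'_c b_f) = 512400/(0.85 × 39.9 × 1480) = 10.21 mm.
Since a = 10.21 ≤ h_f = 90 mm, the stress block lies entirely in the flange; analyse as a rectangular beam of width b_f.
M_n = T(d − a/2) = 512400 × (540 − 5.105) = 274.08 × 10⁶ N·mm.
M_n = 274.08 kN·m.

M_n ≈ 274 kN·m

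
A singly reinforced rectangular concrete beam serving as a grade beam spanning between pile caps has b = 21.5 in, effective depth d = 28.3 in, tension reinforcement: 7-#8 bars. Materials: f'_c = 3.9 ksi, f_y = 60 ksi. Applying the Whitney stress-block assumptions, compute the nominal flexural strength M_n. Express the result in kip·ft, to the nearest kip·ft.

M_n ≈ 718 kip·ft

A_s = 7 × 0.79 = 5.53 in².
T = A_s f_y = 5.53 × 60 = 331.8 kips.
a = T/(0.85 f'_c b) = 331.8/(0.85 × 3.9 × 21.5) = 4.655 in.
M_n = T(d − a/2) = 331.8 × (28.3 − 2.3275) = 8617.7 kip·in = 8617.7/12 = 718.14 kip·ft.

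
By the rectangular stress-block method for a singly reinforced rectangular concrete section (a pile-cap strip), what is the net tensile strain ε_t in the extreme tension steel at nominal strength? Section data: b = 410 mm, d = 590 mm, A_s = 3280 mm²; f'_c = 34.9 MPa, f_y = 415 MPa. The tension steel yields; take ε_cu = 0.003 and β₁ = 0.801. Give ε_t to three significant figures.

a = A_s f_y/(0.85 f'_c b) = 111.92 mm.
β₁ = 0.801, so c = a/β₁ = 111.92/0.801 = 139.73 mm.
From the linear strain diagram with ε_cu = 0.003: ε_t = 0.003 (d − c)/c = 0.003 × (590 − 139.73)/139.73 = 0.00967.
Since ε_t ≥ 0.005, the section is tension-controlled.

ε_t ≈ 0.00967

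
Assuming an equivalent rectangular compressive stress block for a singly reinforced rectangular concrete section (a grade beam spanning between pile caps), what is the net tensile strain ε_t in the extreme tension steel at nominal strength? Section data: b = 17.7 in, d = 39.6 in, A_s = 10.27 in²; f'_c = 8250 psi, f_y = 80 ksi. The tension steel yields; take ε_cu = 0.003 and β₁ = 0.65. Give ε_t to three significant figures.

ε_t ≈ 0.00867

a = A_s f_y/(0.85 f'_c b) = 6.619 in.
β₁ = 0.65, so c = a/β₁ = 6.619/0.65 = 10.183 in.
From the linear strain diagram with ε_cu = 0.003: ε_t = 0.003 (d − c)/c = 0.003 × (39.6 − 10.183)/10.183 = 0.00867.
Since ε_t ≥ 0.005, the section is tension-controlled.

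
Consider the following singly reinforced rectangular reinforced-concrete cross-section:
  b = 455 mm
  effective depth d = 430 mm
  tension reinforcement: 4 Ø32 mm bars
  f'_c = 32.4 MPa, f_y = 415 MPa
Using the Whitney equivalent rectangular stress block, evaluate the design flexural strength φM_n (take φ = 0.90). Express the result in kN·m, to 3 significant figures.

A_s = 4 × 804 = 3216 mm².
T = A_s f_y = 3216 × 415 = 1334640 N = 1334.64 kN.
From C = T: a = T/(0.85 f'_c b) = 1334640/(0.85 × 32.4 × 455) = 106.51 mm.
M_n = T(d − a/2) = 1334.64 kN × (430 − 53.255) mm = 502.82 kN·m.
φM_n = 0.90 × 502.82 = 452.54 kN·m.

φM_n ≈ 453 kN·m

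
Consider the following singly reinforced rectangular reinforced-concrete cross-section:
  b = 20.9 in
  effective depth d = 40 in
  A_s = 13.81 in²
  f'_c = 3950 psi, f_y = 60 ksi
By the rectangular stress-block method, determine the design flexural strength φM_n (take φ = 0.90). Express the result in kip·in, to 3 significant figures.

φM_n ≈ 25400 kip·in

T = A_s f_y = 13.81 × 60 = 828.6 kips.
a = T/(0.85 f'_c b) = 828.6/(0.85 × 3.95 × 20.9) = 11.808 in.
M_n = T(d − a/2) = 828.6 × (40 − 5.904) = 28251.9 kip·in.
φM_n = 0.90 × 28251.9 = 25426.7 kip·in.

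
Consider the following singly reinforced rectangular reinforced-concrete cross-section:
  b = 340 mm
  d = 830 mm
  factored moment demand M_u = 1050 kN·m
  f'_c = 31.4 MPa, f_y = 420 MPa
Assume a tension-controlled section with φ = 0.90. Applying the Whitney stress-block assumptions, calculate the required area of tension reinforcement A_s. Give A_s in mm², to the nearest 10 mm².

M_n = M_u/φ = 1050/0.90 = 1166.67 kN·m.
With M_n = 0.85 f'_c a b (d − a/2), solve the quadratic for a:
a = d − √(d² − 2M_n/(0.85 f'_c b)) = 830 − √(830² − 2 × 1166.67×10⁶/(0.85 × 31.4 × 340)) = 172.91 mm.
A_s = 0.85 f'_c a b / f_y = 0.85 × 31.4 × 172.91 × 340 / 420 = 3735.9 mm².

A_s ≈ 3740 mm²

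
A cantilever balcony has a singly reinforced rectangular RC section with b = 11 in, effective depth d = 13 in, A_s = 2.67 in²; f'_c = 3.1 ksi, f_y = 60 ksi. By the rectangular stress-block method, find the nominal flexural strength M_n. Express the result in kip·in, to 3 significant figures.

M_n ≈ 1640 kip·in

T = A_s f_y = 2.67 × 60 = 160.2 kips.
a = T/(0.85 f'_c b) = 160.2/(0.85 × 3.1 × 11) = 5.527 in.
M_n = T(d − a/2) = 160.2 × (13 − 2.7635) = 1639.9 kip·in.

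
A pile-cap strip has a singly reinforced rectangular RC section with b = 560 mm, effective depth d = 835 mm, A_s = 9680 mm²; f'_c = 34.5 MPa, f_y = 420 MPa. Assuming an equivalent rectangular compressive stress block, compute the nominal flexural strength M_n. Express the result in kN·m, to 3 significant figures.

M_n ≈ 2890 kN·m

T = A_s f_y = 9680 × 420 = 4065600 N = 4065.6 kN.
From C = T: a = T/(0.85 f'_c b) = 4065600/(0.85 × 34.5 × 560) = 247.57 mm.
M_n = T(d − a/2) = 4065.6 kN × (835 − 123.785) mm = 2891.52 kN·m.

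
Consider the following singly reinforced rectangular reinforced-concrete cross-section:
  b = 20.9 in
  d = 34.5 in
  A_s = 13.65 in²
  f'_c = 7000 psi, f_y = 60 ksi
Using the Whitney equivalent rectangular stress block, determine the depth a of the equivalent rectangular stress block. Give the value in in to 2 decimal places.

T = A_s f_y = 13.65 × 60 = 819 kips.
a = T/(0.85 f'_c b) = 819/(0.85 × 7 × 20.9) = 6.59 in.

a ≈ 6.59 in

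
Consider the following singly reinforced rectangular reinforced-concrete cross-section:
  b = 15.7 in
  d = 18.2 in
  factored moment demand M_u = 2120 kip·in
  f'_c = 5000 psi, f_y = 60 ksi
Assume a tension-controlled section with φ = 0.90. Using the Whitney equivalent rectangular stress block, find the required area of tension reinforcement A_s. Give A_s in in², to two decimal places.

A_s ≈ 2.29 in²

M_n = M_u/φ = 2120/0.90 = 2355.56 kip·in.
From M_n = 0.85 f'_c a b (d − a/2):
a = d − √(d² − 2M_n/(0.85 f'_c b)) = 18.2 − √(18.2² − 2 × 2355.56/(0.85 × 5 × 15.7)) = 2.056 in.
A_s = 0.85 f'_c a b / f_y = 0.85 × 5 × 2.056 × 15.7 / 60 = 2.286 in².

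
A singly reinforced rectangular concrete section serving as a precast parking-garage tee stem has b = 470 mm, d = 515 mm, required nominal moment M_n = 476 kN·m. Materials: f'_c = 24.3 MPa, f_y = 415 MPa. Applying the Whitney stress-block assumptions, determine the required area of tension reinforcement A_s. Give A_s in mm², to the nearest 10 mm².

With M_n = 0.85 f'_c a b (d − a/2), solve the quadratic for a:
a = d − √(d² − 2M_n/(0.85 f'_c b)) = 515 − √(515² − 2 × 476×10⁶/(0.85 × 24.3 × 470)) = 106.15 mm.
A_s = 0.85 f'_c a b / f_y = 0.85 × 24.3 × 106.15 × 470 / 415 = 2483.1 mm².

A_s ≈ 2480 mm²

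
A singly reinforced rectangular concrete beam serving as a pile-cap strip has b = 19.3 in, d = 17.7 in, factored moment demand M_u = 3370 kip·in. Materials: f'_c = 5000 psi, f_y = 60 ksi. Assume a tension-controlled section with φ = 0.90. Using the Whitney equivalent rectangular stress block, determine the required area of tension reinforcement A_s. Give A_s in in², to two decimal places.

A_s ≈ 3.83 in²

M_n = M_u/φ = 3370/0.90 = 3744.44 kip·in.
From M_n = 0.85 f'_c a b (d − a/2):
a = d − √(d² − 2M_n/(0.85 f'_c b)) = 17.7 − √(17.7² − 2 × 3744.44/(0.85 × 5 × 19.3)) = 2.801 in.
A_s = 0.85 f'_c a b / f_y = 0.85 × 5 × 2.801 × 19.3 / 60 = 3.829 in².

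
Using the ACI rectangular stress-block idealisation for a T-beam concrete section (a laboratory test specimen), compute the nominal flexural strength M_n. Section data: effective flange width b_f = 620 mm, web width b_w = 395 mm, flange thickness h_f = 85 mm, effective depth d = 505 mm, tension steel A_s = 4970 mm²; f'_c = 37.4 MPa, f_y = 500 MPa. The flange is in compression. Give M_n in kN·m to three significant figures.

Tension: T = A_s f_y = 4970 × 500 = 2485000 N.
Try a within the flange: a = T/(0.85 f'_c b_f) = 2485000/(0.85 × 37.4 × 620) = 126.08 mm.
a = 126.08 > h_f = 85 mm: the block extends into the web. Split into flange-overhang and web parts.
C_f = 0.85 f'_c (b_f − b_w) h_f = 0.85 × 37.4 × (620 − 395) × 85 = 607984 N.
Remaining web compression depth: a_w = (T − C_f)/(0.85 f'_c b_w) = (2485000 − 607984)/(0.85 × 37.4 × 395) = 149.48 mm.
M_n = C_f(d − h_f/2) + (T − C_f)(d − a_w/2) = 607984 × (505 − 42.5) + 1877016 × (505 − 74.74) = 281.19 + 807.60 = 1088.79 × 10⁶ N·mm.
M_n = 1088.79 kN·m.

M_n ≈ 1090 kN·m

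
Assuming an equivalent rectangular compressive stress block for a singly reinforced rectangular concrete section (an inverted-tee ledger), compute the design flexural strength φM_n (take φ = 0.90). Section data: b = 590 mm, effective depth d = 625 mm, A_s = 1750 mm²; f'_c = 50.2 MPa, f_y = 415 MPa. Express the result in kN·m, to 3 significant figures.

φM_n ≈ 399 kN·m

T = A_s f_y = 1750 × 415 = 726250 N = 726.25 kN.
From C = T: a = T/(0.85 f'_c b) = 726250/(0.85 × 50.2 × 590) = 28.85 mm.
M_n = T(d − a/2) = 726.25 kN × (625 − 14.425) mm = 443.43 kN·m.
φM_n = 0.90 × 443.43 = 399.09 kN·m.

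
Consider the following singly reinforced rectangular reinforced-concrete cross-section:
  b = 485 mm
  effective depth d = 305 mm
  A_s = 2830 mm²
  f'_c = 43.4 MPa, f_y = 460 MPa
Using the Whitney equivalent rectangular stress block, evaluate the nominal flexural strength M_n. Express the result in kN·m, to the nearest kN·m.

M_n ≈ 350 kN·m

T = A_s f_y = 2830 × 460 = 1301800 N = 1301.8 kN.
From C = T: a = T/(0.85 f'_c b) = 1301800/(0.85 × 43.4 × 485) = 72.76 mm.
M_n = T(d − a/2) = 1301.8 kN × (305 − 36.38) mm = 349.69 kN·m.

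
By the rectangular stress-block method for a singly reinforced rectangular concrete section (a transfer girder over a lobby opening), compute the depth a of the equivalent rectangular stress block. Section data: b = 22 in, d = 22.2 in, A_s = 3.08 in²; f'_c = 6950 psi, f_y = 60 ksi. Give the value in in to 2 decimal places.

a ≈ 1.42 in

T = A_s f_y = 3.08 × 60 = 184.8 kips.
a = T/(0.85 f'_c b) = 184.8/(0.85 × 6.95 × 22) = 1.42 in.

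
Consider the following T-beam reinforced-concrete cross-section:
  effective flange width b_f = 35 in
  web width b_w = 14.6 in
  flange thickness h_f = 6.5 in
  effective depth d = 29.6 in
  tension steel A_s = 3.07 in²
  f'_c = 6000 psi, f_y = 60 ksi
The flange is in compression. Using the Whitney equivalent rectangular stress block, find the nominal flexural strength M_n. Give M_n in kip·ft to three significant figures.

Tension: T = A_s f_y = 3.07 × 60 = 184.2 kips.
Try a within the flange: a = T/(0.85 f'_c b_f) = 184.2/(0.85 × 6 × 35) = 1.032 in.
Since a = 1.032 ≤ h_f = 6.5 in, the stress block lies entirely in the flange; analyse as a rectangular beam of width b_f.
M_n = T(d − a/2) = 184.2 × (29.6 − 0.516) = 5357.3 kip·in.
M_n = 5357.3/12 = 446.44 kip·ft.

M_n ≈ 446 kip·ft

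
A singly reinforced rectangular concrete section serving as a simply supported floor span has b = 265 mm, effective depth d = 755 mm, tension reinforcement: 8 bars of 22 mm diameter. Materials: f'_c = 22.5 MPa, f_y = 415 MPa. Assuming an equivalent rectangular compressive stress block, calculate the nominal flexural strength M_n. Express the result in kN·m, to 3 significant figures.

A_s = 8 × 380 = 3040 mm².
T = A_s f_y = 3040 × 415 = 1261600 N = 1261.6 kN.
From C = T: a = T/(0.85 f'_c b) = 1261600/(0.85 × 22.5 × 265) = 248.93 mm.
M_n = T(d − a/2) = 1261.6 kN × (755 − 124.465) mm = 795.48 kN·m.

M_n ≈ 795 kN·m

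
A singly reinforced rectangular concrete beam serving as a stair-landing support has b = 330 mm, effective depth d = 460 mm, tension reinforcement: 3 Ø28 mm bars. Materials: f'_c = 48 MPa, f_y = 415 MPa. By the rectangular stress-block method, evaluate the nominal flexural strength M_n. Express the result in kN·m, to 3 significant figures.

A_s = 3 × 616 = 1848 mm².
T = A_s f_y = 1848 × 415 = 766920 N = 766.92 kN.
From C = T: a = T/(0.85 f'_c b) = 766920/(0.85 × 48 × 330) = 56.96 mm.
M_n = T(d − a/2) = 766.92 kN × (460 − 28.48) mm = 330.94 kN·m.

M_n ≈ 331 kN·m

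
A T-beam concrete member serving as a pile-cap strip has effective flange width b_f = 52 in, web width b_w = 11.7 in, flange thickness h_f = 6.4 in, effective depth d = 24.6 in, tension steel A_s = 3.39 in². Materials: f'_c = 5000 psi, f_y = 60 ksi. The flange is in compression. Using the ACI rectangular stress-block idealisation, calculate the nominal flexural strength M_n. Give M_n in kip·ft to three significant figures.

M_n ≈ 409 kip·ft

Tension: T = A_s f_y = 3.39 × 60 = 203.4 kips.
Try a within the flange: a = T/(0.85 f'_c b_f) = 203.4/(0.85 × 5 × 52) = 0.920 in.
Since a = 0.920 ≤ h_f = 6.4 in, the stress block lies entirely in the flange; analyse as a rectangular beam of width b_f.
M_n = T(d − a/2) = 203.4 × (24.6 − 0.46) = 4910.1 kip·in.
M_n = 4910.1/12 = 409.18 kip·ft.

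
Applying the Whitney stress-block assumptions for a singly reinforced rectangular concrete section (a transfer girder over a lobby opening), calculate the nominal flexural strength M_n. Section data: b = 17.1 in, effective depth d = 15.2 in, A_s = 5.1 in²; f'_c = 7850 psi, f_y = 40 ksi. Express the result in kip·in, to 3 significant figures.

T = A_s f_y = 5.1 × 40 = 204 kips.
a = T/(0.85 f'_c b) = 204/(0.85 × 7.85 × 17.1) = 1.788 in.
M_n = T(d − a/2) = 204 × (15.2 − 0.894) = 2918.4 kip·in.

M_n ≈ 2920 kip·in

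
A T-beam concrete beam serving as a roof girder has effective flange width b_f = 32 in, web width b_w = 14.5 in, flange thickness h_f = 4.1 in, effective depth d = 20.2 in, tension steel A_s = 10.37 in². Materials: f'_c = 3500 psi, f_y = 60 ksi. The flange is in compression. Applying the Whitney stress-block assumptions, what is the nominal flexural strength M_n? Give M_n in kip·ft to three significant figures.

Tension: T = A_s f_y = 10.37 × 60 = 622.2 kips.
Try a within the flange: a = T/(0.85 f'_c b_f) = 622.2/(0.85 × 3.5 × 32) = 6.536 in.
a = 6.536 > h_f = 4.1 in: the block extends into the web. Split into flange-overhang and web parts.
C_f = 0.85 f'_c (b_f − b_w) h_f = 0.85 × 3.5 × (32 − 14.5) × 4.1 = 213.5 kips.
Remaining web compression depth: a_w = (T − C_f)/(0.85 f'_c b_w) = (622.2 − 213.5)/(0.85 × 3.5 × 14.5) = 9.474 in.
M_n = C_f(d − h_f/2) + (T − C_f)(d − a_w/2) = 213.5 × (20.2 − 2.05) + 408.7 × (20.2 − 4.737) = 3875.0 + 6319.7 = 10194.7 kip·in.
M_n = 10194.7/12 = 849.56 kip·ft.

M_n ≈ 850 kip·ft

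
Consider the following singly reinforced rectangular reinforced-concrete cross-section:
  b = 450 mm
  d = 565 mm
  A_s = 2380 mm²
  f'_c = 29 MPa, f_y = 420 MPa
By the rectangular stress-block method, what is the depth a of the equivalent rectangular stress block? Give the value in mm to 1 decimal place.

T = A_s f_y = 2380 × 420 = 999600 N = 999.6 kN.
Setting C = 0.85 f'_c a b equal to T: a = 999600/(0.85 × 29 × 450) = 90.1 mm.

a ≈ 90.1 mm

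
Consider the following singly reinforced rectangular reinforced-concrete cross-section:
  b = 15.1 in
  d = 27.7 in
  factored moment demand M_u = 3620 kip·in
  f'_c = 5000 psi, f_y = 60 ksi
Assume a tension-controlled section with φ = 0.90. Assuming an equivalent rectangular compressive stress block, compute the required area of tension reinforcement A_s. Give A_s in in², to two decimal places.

M_n = M_u/φ = 3620/0.90 = 4022.22 kip·in.
From M_n = 0.85 f'_c a b (d − a/2):
a = d − √(d² − 2M_n/(0.85 f'_c b)) = 27.7 − √(27.7² − 2 × 4022.22/(0.85 × 5 × 15.1)) = 2.363 in.
A_s = 0.85 f'_c a b / f_y = 0.85 × 5 × 2.363 × 15.1 / 60 = 2.527 in².

A_s ≈ 2.53 in²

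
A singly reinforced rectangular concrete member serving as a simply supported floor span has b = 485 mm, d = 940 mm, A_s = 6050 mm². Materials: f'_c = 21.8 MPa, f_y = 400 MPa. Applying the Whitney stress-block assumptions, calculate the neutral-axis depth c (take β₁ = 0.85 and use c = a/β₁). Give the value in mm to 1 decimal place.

T = A_s f_y = 6050 × 400 = 2420000 N = 2420 kN.
Setting C = 0.85 f'_c a b equal to T: a = 2420000/(0.85 × 21.8 × 485) = 269.276 mm.
With β₁ = 0.85, c = a/β₁ = 269.276/0.85 = 316.8 mm.

c ≈ 316.8 mm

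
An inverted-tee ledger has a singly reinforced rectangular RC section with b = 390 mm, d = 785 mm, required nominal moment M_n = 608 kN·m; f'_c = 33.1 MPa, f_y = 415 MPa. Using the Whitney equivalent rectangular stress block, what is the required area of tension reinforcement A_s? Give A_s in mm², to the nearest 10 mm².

A_s ≈ 1960 mm²

With M_n = 0.85 f'_c a b (d − a/2), solve the quadratic for a:
a = d − √(d² − 2M_n/(0.85 f'_c b)) = 785 − √(785² − 2 × 608×10⁶/(0.85 × 33.1 × 390)) = 74.08 mm.
A_s = 0.85 f'_c a b / f_y = 0.85 × 33.1 × 74.08 × 390 / 415 = 1958.7 mm².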